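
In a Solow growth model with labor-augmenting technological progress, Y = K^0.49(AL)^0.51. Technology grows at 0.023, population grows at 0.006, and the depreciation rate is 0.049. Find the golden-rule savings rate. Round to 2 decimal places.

s_gold = 0.49

The effective depreciation rate is n + g + δ = 0.006 + 0.023 + 0.049 = 0.078.
At the golden rule MPK = n+g+δ, and in any Cobb-Douglas steady state s = (n+g+δ)·k/y = MPK·k/y = capital's share 0.49.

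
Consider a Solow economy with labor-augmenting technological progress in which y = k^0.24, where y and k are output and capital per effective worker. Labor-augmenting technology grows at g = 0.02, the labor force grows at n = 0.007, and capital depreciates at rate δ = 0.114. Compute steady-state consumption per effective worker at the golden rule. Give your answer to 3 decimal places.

Break-even investment rate: n + g + δ = 0.007 + 0.02 + 0.114 = 0.141.
Golden rule sets MPK = n+g+δ: 0.24·k^(0.24−1) = 0.141, so k_gold = (0.24/0.141)^(1/0.76) ≈ 2.0134.
y_gold = 2.0134^0.24 ≈ 1.1829.
c_gold = y_gold − (n+g+δ)·k_gold = 1.1829 − 0.141·2.0134 ≈ 0.8990.

c_gold ≈ 0.899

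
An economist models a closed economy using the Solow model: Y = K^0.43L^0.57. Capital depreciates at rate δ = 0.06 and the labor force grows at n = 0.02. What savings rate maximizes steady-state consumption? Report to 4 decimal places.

s_gold = 0.4300

n + δ = 0.02 + 0.06 = 0.08.
At the golden rule MPK = n+δ, and in any Cobb-Douglas steady state s = (n+δ)·k/y = MPK·k/y = capital's share 0.43.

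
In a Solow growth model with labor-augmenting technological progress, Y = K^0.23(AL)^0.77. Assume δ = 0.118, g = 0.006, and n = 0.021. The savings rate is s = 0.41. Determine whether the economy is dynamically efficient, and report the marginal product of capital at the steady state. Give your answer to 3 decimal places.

Capital per effective worker breaks even when investment replaces (n + g + δ)·k; here n + g + δ = 0.145.
Steady-state k*: s·k^0.23 = 0.145·k gives k* = (0.41/0.145)^(1/0.77) ≈ 3.8570.
MPK = 0.23·3.8570^(-0.77) ≈ 0.0813.
MPK < n+g+δ = 0.145, so the economy is dynamically inefficient (over-saving).

dynamically inefficient; MPK ≈ 0.081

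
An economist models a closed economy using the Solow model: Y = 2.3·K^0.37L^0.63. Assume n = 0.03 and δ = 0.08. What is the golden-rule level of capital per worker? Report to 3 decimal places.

Capital per worker breaks even when investment replaces (n + δ)·k; here n + δ = 0.11.
At the golden rule the marginal product of capital equals n+δ: 0.37·2.3·k^(0.37−1) = 0.11. Solving, k_gold = (0.37·2.3/0.11)^(1/0.63) ≈ 25.7262.

k_gold ≈ 25.726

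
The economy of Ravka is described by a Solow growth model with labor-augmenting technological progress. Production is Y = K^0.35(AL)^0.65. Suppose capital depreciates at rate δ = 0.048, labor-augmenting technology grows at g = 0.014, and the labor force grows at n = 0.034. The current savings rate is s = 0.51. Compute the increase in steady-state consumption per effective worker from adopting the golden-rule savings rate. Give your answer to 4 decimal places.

The effective depreciation rate is n + g + δ = 0.034 + 0.014 + 0.048 = 0.096.
Current steady state (s = 0.51): k* = (0.51/0.096)^(1/0.65) ≈ 13.0570, y* = 13.0570^0.35 ≈ 2.4578, c* = (1−0.51)·2.4578 ≈ 1.2043.
Maximizing c = f(k) − (n+g+δ)·k gives f'(k) = n+g+δ, i.e. 0.35·k^(0.35−1) = 0.096, so k_gold = (0.35/0.096)^(1/0.65) ≈ 7.3165.
y_gold = 7.3165^0.35 ≈ 2.0068, c_gold = y_gold − 0.096·k_gold ≈ 1.3044.
Gain: Δc = 1.3044 − 1.2043 ≈ 0.1001.

Δc ≈ 0.1001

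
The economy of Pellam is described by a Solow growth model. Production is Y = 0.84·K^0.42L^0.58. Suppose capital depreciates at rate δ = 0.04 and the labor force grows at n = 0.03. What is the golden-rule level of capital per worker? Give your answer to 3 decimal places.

Break-even investment rate: n + δ = 0.03 + 0.04 = 0.07.
Golden rule sets MPK = n+δ: 0.42·0.84·k^(0.42−1) = 0.07, so k_gold = (0.42·0.84/0.07)^(1/0.58) ≈ 16.2587.

k_gold ≈ 16.259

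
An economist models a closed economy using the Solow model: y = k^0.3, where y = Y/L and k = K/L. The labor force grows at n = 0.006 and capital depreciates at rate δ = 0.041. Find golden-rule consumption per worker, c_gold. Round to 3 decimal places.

Capital per worker breaks even when investment replaces (n + δ)·k; here n + δ = 0.047.
Setting f'(k) = n+δ gives 0.3·k^(0.3−1) = 0.047, hence k_gold = (0.3/0.047)^(1/0.7) ≈ 14.1265.
y_gold = 14.1265^0.3 ≈ 2.2131.
c_gold = y_gold − (n+δ)·k_gold = 2.2131 − 0.047·14.1265 ≈ 1.5492.

c_gold ≈ 1.549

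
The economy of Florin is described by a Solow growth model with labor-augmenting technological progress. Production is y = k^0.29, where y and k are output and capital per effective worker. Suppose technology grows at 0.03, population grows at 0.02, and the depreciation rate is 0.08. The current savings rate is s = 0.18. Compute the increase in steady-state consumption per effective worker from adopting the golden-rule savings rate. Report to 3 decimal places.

n + g + δ = 0.02 + 0.03 + 0.08 = 0.13.
Current steady state (s = 0.18): k* = (0.18/0.13)^(1/0.71) ≈ 1.5814, y* = 1.5814^0.29 ≈ 1.1422, c* = (1−0.18)·1.1422 ≈ 0.9366.
Golden rule sets MPK = n+g+δ: 0.29·k^(0.29−1) = 0.13, so k_gold = (0.29/0.13)^(1/0.71) ≈ 3.0959.
y_gold = 3.0959^0.29 ≈ 1.3878, c_gold = y_gold − 0.13·k_gold ≈ 0.9853.
Gain: Δc = 0.9853 − 0.9366 ≈ 0.0488.

Δc ≈ 0.049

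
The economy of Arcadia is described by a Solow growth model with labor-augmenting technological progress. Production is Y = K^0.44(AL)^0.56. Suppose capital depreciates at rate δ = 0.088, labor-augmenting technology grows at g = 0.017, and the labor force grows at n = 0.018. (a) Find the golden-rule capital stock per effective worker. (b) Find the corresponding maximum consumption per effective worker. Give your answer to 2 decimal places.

n + g + δ = 0.018 + 0.017 + 0.088 = 0.123.
Golden rule sets MPK = n+g+δ: 0.44·k^(0.44−1) = 0.123, so k_gold = (0.44/0.123)^(1/0.56) ≈ 9.7382.
y_gold = 9.7382^0.44 ≈ 2.7223; c_gold = y_gold − 0.123·k_gold ≈ 1.5245.

(a) k_gold ≈ 9.74; (b) c_gold ≈ 1.52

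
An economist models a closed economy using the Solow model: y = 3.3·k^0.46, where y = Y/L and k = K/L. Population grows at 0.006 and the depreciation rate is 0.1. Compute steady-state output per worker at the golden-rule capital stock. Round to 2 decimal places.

The effective depreciation rate is n + δ = 0.006 + 0.1 = 0.106.
Maximizing c = f(k) − (n+δ)·k gives f'(k) = n+δ, i.e. 0.46·3.3·k^(0.46−1) = 0.106, so k_gold = (0.46·3.3/0.106)^(1/0.54) ≈ 138.2540.
Output: y_gold = 3.3·k_gold^0.46 = 3.3·138.2540^0.46 ≈ 31.8585.

y_gold ≈ 31.86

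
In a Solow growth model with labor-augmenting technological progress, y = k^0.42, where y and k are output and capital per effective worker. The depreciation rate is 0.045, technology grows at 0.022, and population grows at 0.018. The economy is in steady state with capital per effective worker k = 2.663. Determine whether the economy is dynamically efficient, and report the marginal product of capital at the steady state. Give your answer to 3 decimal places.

n + g + δ = 0.018 + 0.022 + 0.045 = 0.085.
MPK = 0.42·k^(0.42−1) = 0.42·2.663^(-0.58) ≈ 0.2380.
MPK > 0.085, so the economy is dynamically efficient (under-saving).

dynamically efficient; MPK ≈ 0.238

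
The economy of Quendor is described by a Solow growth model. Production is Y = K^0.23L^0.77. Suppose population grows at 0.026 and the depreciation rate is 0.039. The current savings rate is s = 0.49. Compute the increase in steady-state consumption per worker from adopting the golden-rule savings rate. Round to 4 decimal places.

Δc ≈ 0.1907

Capital per worker breaks even when investment replaces (n + δ)·k; here n + δ = 0.065.
Current steady state (s = 0.49): k* = (0.49/0.065)^(1/0.77) ≈ 13.7825, y* = 13.7825^0.23 ≈ 1.8283, c* = (1−0.49)·1.8283 ≈ 0.9324.
Setting f'(k) = n+δ gives 0.23·k^(0.23−1) = 0.065, hence k_gold = (0.23/0.065)^(1/0.77) ≈ 5.1611.
y_gold = 5.1611^0.23 ≈ 1.4586, c_gold = y_gold − 0.065·k_gold ≈ 1.1231.
Gain: Δc = 1.1231 − 0.9324 ≈ 0.1907.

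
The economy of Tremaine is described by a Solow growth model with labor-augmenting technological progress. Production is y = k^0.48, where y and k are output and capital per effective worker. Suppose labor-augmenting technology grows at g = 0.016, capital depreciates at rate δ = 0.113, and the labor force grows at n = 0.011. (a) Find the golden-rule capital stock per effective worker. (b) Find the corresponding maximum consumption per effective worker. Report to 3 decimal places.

Break-even investment rate: n + g + δ = 0.011 + 0.016 + 0.113 = 0.14.
At the golden rule the marginal product of capital equals n+g+δ: 0.48·k^(0.48−1) = 0.14. Solving, k_gold = (0.48/0.14)^(1/0.52) ≈ 10.6921.
y_gold = 10.6921^0.48 ≈ 3.1185; c_gold = y_gold − 0.14·k_gold ≈ 1.6216.

(a) k_gold ≈ 10.692; (b) c_gold ≈ 1.622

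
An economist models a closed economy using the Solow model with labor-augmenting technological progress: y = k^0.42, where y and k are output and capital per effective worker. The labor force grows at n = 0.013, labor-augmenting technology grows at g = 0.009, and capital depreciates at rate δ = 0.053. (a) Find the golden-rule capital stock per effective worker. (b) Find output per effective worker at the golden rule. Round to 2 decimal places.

(a) k_gold ≈ 19.50; (b) y_gold ≈ 3.48

The effective depreciation rate is n + g + δ = 0.013 + 0.009 + 0.053 = 0.075.
Setting f'(k) = n+g+δ gives 0.42·k^(0.42−1) = 0.075, hence k_gold = (0.42/0.075)^(1/0.58) ≈ 19.4975.
y_gold = 19.4975^0.42 ≈ 3.4817.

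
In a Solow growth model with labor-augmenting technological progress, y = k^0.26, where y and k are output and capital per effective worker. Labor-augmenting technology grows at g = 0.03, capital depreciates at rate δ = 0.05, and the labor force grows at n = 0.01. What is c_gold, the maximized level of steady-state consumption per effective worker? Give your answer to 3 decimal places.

The effective depreciation rate is n + g + δ = 0.01 + 0.03 + 0.05 = 0.09.
Setting f'(k) = n+g+δ gives 0.26·k^(0.26−1) = 0.09, hence k_gold = (0.26/0.09)^(1/0.74) ≈ 4.1938.
y_gold = 4.1938^0.26 ≈ 1.4517.
c_gold = y_gold − (n+g+δ)·k_gold = 1.4517 − 0.09·4.1938 ≈ 1.0743.

c_gold ≈ 1.074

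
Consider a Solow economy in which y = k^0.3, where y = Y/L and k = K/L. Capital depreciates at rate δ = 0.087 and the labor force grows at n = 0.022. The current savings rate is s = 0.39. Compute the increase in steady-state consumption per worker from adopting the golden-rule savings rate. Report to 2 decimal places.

The effective depreciation rate is n + δ = 0.022 + 0.087 = 0.109.
Current steady state (s = 0.39): k* = (0.39/0.109)^(1/0.7) ≈ 6.1789, y* = 6.1789^0.3 ≈ 1.7269, c* = (1−0.39)·1.7269 ≈ 1.0534.
Setting f'(k) = n+δ gives 0.3·k^(0.3−1) = 0.109, hence k_gold = (0.3/0.109)^(1/0.7) ≈ 4.2475.
y_gold = 4.2475^0.3 ≈ 1.5433, c_gold = y_gold − 0.109·k_gold ≈ 1.0803.
Gain: Δc = 1.0803 − 1.0534 ≈ 0.0269.

Δc ≈ 0.03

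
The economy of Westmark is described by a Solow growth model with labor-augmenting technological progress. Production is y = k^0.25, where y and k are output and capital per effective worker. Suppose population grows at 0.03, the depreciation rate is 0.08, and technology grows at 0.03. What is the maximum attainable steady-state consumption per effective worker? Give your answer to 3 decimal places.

c_gold ≈ 0.910

n + g + δ = 0.03 + 0.03 + 0.08 = 0.14.
Golden rule sets MPK = n+g+δ: 0.25·k^(0.25−1) = 0.14, so k_gold = (0.25/0.14)^(1/0.75) ≈ 2.1665.
y_gold = 2.1665^0.25 ≈ 1.2132.
c_gold = y_gold − (n+g+δ)·k_gold = 1.2132 − 0.14·2.1665 ≈ 0.9099.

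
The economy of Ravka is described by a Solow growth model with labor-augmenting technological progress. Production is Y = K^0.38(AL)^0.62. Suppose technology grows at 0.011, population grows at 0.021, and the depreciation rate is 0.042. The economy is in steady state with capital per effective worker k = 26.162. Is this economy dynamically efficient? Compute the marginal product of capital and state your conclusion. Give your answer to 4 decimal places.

dynamically inefficient; MPK ≈ 0.0502

n + g + δ = 0.021 + 0.011 + 0.042 = 0.074.
MPK = 0.38·k^(0.38−1) = 0.38·26.162^(-0.62) ≈ 0.0502.
MPK < 0.074, so the economy is dynamically inefficient (over-saving).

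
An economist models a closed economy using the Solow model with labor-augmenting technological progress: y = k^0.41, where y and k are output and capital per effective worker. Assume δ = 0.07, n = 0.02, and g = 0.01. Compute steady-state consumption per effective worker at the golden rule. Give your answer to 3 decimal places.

c_gold ≈ 1.573

Break-even investment rate: n + g + δ = 0.02 + 0.01 + 0.07 = 0.1.
Maximizing c = f(k) − (n+g+δ)·k gives f'(k) = n+g+δ, i.e. 0.41·k^(0.41−1) = 0.1, so k_gold = (0.41/0.1)^(1/0.59) ≈ 10.9299.
y_gold = 10.9299^0.41 ≈ 2.6658.
c_gold = y_gold − (n+g+δ)·k_gold = 2.6658 − 0.1·10.9299 ≈ 1.5728.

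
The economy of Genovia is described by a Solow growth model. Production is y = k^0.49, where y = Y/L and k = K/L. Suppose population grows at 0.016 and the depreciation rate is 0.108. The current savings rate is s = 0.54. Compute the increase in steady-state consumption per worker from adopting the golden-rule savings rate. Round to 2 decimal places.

Δc ≈ 0.02

n + δ = 0.016 + 0.108 = 0.124.
Current steady state (s = 0.54): k* = (0.54/0.124)^(1/0.51) ≈ 17.9014, y* = 17.9014^0.49 ≈ 4.1107, c* = (1−0.54)·4.1107 ≈ 1.8909.
Golden rule sets MPK = n+δ: 0.49·k^(0.49−1) = 0.124, so k_gold = (0.49/0.124)^(1/0.51) ≈ 14.7961.
y_gold = 14.7961^0.49 ≈ 3.7443, c_gold = y_gold − 0.124·k_gold ≈ 1.9096.
Gain: Δc = 1.9096 − 1.8909 ≈ 0.0187.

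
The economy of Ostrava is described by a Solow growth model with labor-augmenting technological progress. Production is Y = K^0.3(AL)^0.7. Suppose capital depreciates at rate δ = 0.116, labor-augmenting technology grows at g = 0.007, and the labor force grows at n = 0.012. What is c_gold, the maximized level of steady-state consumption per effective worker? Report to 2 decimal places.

c_gold ≈ 0.99

The effective depreciation rate is n + g + δ = 0.012 + 0.007 + 0.116 = 0.135.
Setting f'(k) = n+g+δ gives 0.3·k^(0.3−1) = 0.135, hence k_gold = (0.3/0.135)^(1/0.7) ≈ 3.1290.
y_gold = 3.1290^0.3 ≈ 1.4081.
c_gold = y_gold − (n+g+δ)·k_gold = 1.4081 − 0.135·3.1290 ≈ 0.9856.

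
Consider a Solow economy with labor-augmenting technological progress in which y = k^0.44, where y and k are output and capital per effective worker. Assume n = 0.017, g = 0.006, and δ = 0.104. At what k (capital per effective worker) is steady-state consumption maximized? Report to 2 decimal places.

k_gold ≈ 9.20

Break-even investment rate: n + g + δ = 0.017 + 0.006 + 0.104 = 0.127.
Maximizing c = f(k) − (n+g+δ)·k gives f'(k) = n+g+δ, i.e. 0.44·k^(0.44−1) = 0.127, so k_gold = (0.44/0.127)^(1/0.56) ≈ 9.1973.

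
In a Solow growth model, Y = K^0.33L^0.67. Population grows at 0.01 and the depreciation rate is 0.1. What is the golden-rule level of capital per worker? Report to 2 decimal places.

Capital per worker breaks even when investment replaces (n + δ)·k; here n + δ = 0.11.
At the golden rule the marginal product of capital equals n+δ: 0.33·k^(0.33−1) = 0.11. Solving, k_gold = (0.33/0.11)^(1/0.67) ≈ 5.1537.

k_gold ≈ 5.15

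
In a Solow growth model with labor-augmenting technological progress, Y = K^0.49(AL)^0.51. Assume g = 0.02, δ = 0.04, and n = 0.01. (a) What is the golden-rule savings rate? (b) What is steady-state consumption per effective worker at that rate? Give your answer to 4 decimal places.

n + g + δ = 0.01 + 0.02 + 0.04 = 0.07.
For Cobb-Douglas, s_gold equals capital's share: s_gold = 0.49.
Setting f'(k) = n+g+δ gives 0.49·k^(0.49−1) = 0.07, hence k_gold = (0.49/0.07)^(1/0.51) ≈ 45.3999.
y_gold = 45.3999^0.49 ≈ 6.4857; c_gold = (1−0.49)·y_gold ≈ 3.3077.

(a) s_gold = 0.4900; (b) c_gold ≈ 3.3077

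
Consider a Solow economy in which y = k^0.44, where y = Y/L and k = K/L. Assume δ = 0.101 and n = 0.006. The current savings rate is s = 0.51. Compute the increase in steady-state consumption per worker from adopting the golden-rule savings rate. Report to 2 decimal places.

Capital per worker breaks even when investment replaces (n + δ)·k; here n + δ = 0.107.
Current steady state (s = 0.51): k* = (0.51/0.107)^(1/0.56) ≈ 16.2573, y* = 16.2573^0.44 ≈ 3.4108, c* = (1−0.51)·3.4108 ≈ 1.6713.
Setting f'(k) = n+δ gives 0.44·k^(0.44−1) = 0.107, hence k_gold = (0.44/0.107)^(1/0.56) ≈ 12.4897.
y_gold = 12.4897^0.44 ≈ 3.0373, c_gold = y_gold − 0.107·k_gold ≈ 1.7009.
Gain: Δc = 1.7009 − 1.6713 ≈ 0.0296.

Δc ≈ 0.03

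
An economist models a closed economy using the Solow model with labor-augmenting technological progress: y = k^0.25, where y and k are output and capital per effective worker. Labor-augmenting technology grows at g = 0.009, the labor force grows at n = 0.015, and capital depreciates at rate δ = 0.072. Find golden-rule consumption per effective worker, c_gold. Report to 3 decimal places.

c_gold ≈ 1.032

n + g + δ = 0.015 + 0.009 + 0.072 = 0.096.
At the golden rule the marginal product of capital equals n+g+δ: 0.25·k^(0.25−1) = 0.096. Solving, k_gold = (0.25/0.096)^(1/0.75) ≈ 3.5828.
y_gold = 3.5828^0.25 ≈ 1.3758.
c_gold = y_gold − (n+g+δ)·k_gold = 1.3758 − 0.096·3.5828 ≈ 1.0319.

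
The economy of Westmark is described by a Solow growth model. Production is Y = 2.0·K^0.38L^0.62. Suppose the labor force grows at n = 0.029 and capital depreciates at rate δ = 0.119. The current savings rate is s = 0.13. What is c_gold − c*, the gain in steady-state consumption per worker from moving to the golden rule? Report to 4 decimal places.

Capital per worker breaks even when investment replaces (n + δ)·k; here n + δ = 0.148.
Current steady state (s = 0.13): k* = (0.13·2.0/0.148)^(1/0.62) ≈ 2.4814, y* = 2.0·2.4814^0.38 ≈ 2.8250, c* = (1−0.13)·2.8250 ≈ 2.4577.
At the golden rule the marginal product of capital equals n+δ: 0.38·2.0·k^(0.38−1) = 0.148. Solving, k_gold = (0.38·2.0/0.148)^(1/0.62) ≈ 13.9975.
y_gold = 2.0·13.9975^0.38 ≈ 5.4517, c_gold = y_gold − 0.148·k_gold ≈ 3.3800.
Gain: Δc = 3.3800 − 2.4577 ≈ 0.9223.

Δc ≈ 0.9223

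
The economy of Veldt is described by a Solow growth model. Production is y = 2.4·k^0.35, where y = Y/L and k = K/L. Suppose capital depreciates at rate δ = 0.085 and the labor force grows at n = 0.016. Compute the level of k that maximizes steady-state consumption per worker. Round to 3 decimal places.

Break-even investment rate: n + δ = 0.016 + 0.085 = 0.101.
Maximizing c = f(k) − (n+δ)·k gives f'(k) = n+δ, i.e. 0.35·2.4·k^(0.35−1) = 0.101, so k_gold = (0.35·2.4/0.101)^(1/0.65) ≈ 26.0208.

k_gold ≈ 26.021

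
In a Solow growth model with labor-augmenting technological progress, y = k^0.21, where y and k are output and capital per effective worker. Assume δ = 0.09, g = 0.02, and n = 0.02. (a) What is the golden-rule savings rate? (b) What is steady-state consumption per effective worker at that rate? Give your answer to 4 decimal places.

Break-even investment rate: n + g + δ = 0.02 + 0.02 + 0.09 = 0.13.
For Cobb-Douglas, s_gold equals capital's share: s_gold = 0.21.
Setting f'(k) = n+g+δ gives 0.21·k^(0.21−1) = 0.13, hence k_gold = (0.21/0.13)^(1/0.79) ≈ 1.8350.
y_gold = 1.8350^0.21 ≈ 1.1360; c_gold = (1−0.21)·y_gold ≈ 0.8974.

(a) s_gold = 0.2100; (b) c_gold ≈ 0.8974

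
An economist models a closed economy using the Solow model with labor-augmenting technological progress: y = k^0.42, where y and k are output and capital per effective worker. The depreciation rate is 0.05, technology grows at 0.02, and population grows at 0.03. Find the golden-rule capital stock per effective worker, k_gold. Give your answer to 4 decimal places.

Break-even investment rate: n + g + δ = 0.03 + 0.02 + 0.05 = 0.1.
Golden rule sets MPK = n+g+δ: 0.42·k^(0.42−1) = 0.1, so k_gold = (0.42/0.1)^(1/0.58) ≈ 11.8732.

k_gold ≈ 11.8732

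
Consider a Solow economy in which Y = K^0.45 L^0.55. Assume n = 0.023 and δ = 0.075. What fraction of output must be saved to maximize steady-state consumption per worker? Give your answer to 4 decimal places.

s_gold = 0.4500

Break-even investment rate: n + δ = 0.023 + 0.075 = 0.098.
At the golden rule MPK = n+δ, and in any Cobb-Douglas steady state s = (n+δ)·k/y = MPK·k/y = capital's share 0.45.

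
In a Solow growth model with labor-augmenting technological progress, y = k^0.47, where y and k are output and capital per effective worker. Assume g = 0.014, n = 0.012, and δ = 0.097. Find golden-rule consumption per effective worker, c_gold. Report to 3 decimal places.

c_gold ≈ 1.740

The effective depreciation rate is n + g + δ = 0.012 + 0.014 + 0.097 = 0.123.
Golden rule sets MPK = n+g+δ: 0.47·k^(0.47−1) = 0.123, so k_gold = (0.47/0.123)^(1/0.53) ≈ 12.5452.
y_gold = 12.5452^0.47 ≈ 3.2831.
c_gold = y_gold − (n+g+δ)·k_gold = 3.2831 − 0.123·12.5452 ≈ 1.7400.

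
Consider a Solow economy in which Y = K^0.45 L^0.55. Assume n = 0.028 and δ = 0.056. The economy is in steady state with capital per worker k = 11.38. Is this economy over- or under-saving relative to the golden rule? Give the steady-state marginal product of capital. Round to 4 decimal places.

under-saving; MPK ≈ 0.1181

n + δ = 0.028 + 0.056 = 0.084.
MPK = 0.45·k^(0.45−1) = 0.45·11.38^(-0.55) ≈ 0.1181.
MPK > 0.084, so the economy is dynamically efficient (under-saving).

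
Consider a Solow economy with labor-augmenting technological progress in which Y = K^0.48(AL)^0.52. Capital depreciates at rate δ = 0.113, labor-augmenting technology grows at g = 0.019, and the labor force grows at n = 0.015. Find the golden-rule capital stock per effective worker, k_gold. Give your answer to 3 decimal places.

k_gold ≈ 9.735

n + g + δ = 0.015 + 0.019 + 0.113 = 0.147.
Maximizing c = f(k) − (n+g+δ)·k gives f'(k) = n+g+δ, i.e. 0.48·k^(0.48−1) = 0.147, so k_gold = (0.48/0.147)^(1/0.52) ≈ 9.7345.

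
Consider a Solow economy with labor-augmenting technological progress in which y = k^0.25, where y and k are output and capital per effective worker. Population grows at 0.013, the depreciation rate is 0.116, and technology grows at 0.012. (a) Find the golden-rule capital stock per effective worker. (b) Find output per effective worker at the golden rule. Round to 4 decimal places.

(a) k_gold ≈ 2.1460; (b) y_gold ≈ 1.2103

Break-even investment rate: n + g + δ = 0.013 + 0.012 + 0.116 = 0.141.
Golden rule sets MPK = n+g+δ: 0.25·k^(0.25−1) = 0.141, so k_gold = (0.25/0.141)^(1/0.75) ≈ 2.1460.
y_gold = 2.1460^0.25 ≈ 1.2103.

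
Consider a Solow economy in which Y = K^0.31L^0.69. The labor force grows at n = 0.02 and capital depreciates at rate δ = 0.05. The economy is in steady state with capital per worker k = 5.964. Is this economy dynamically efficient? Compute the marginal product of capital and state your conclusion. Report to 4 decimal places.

dynamically efficient; MPK ≈ 0.0904

Break-even investment rate: n + δ = 0.02 + 0.05 = 0.07.
MPK = 0.31·k^(0.31−1) = 0.31·5.964^(-0.69) ≈ 0.0904.
MPK > 0.07, so the economy is dynamically efficient (under-saving).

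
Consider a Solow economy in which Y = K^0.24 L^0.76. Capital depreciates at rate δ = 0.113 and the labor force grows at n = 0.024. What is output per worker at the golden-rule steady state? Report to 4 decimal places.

y_gold ≈ 1.1937

The effective depreciation rate is n + δ = 0.024 + 0.113 = 0.137.
At the golden rule the marginal product of capital equals n+δ: 0.24·k^(0.24−1) = 0.137. Solving, k_gold = (0.24/0.137)^(1/0.76) ≈ 2.0911.
Output: y_gold = k_gold^0.24 = 2.0911^0.24 ≈ 1.1937.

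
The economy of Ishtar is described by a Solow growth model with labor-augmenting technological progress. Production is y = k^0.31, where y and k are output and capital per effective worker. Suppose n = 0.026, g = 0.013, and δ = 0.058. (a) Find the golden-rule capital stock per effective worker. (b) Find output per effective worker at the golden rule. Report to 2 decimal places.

(a) k_gold ≈ 5.39; (b) y_gold ≈ 1.69

Break-even investment rate: n + g + δ = 0.026 + 0.013 + 0.058 = 0.097.
At the golden rule the marginal product of capital equals n+g+δ: 0.31·k^(0.31−1) = 0.097. Solving, k_gold = (0.31/0.097)^(1/0.69) ≈ 5.3863.
y_gold = 5.3863^0.31 ≈ 1.6854.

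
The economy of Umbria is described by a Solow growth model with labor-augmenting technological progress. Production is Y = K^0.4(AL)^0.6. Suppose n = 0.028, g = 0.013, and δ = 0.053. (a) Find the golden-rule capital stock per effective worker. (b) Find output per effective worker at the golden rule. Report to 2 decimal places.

n + g + δ = 0.028 + 0.013 + 0.053 = 0.094.
At the golden rule the marginal product of capital equals n+g+δ: 0.4·k^(0.4−1) = 0.094. Solving, k_gold = (0.4/0.094)^(1/0.6) ≈ 11.1743.
y_gold = 11.1743^0.4 ≈ 2.6260.

(a) k_gold ≈ 11.17; (b) y_gold ≈ 2.63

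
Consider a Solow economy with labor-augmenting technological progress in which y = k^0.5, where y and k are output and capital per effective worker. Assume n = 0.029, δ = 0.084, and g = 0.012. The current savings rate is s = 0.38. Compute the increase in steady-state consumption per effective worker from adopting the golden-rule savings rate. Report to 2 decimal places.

Δc ≈ 0.12

n + g + δ = 0.029 + 0.012 + 0.084 = 0.125.
Current steady state (s = 0.38): k* = (0.38/0.125)^(1/0.5) ≈ 9.2416, y* = 9.2416^0.5 ≈ 3.0400, c* = (1−0.38)·3.0400 ≈ 1.8848.
Setting f'(k) = n+g+δ gives 0.5·k^(0.5−1) = 0.125, hence k_gold = (0.5/0.125)^(1/0.5) ≈ 16.0000.
y_gold = 16.0000^0.5 ≈ 4.0000, c_gold = y_gold − 0.125·k_gold ≈ 2.0000.
Gain: Δc = 2.0000 − 1.8848 ≈ 0.1152.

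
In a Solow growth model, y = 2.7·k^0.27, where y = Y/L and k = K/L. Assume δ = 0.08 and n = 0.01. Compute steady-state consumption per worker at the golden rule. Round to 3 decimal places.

c_gold ≈ 4.273

Break-even investment rate: n + δ = 0.01 + 0.08 = 0.09.
Maximizing c = f(k) − (n+δ)·k gives f'(k) = n+δ, i.e. 0.27·2.7·k^(0.27−1) = 0.09, so k_gold = (0.27·2.7/0.09)^(1/0.73) ≈ 17.5590.
y_gold = 2.7·17.5590^0.27 ≈ 5.8530.
c_gold = y_gold − (n+δ)·k_gold = 5.8530 − 0.09·17.5590 ≈ 4.2727.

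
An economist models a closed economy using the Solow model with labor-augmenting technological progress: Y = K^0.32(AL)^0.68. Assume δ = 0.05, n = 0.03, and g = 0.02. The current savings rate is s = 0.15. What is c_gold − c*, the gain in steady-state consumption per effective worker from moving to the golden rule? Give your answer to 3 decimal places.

Break-even investment rate: n + g + δ = 0.03 + 0.02 + 0.05 = 0.1.
Current steady state (s = 0.15): k* = (0.15/0.1)^(1/0.68) ≈ 1.8153, y* = 1.8153^0.32 ≈ 1.2102, c* = (1−0.15)·1.2102 ≈ 1.0287.
At the golden rule the marginal product of capital equals n+g+δ: 0.32·k^(0.32−1) = 0.1. Solving, k_gold = (0.32/0.1)^(1/0.68) ≈ 5.5318.
y_gold = 5.5318^0.32 ≈ 1.7287, c_gold = y_gold − 0.1·k_gold ≈ 1.1755.
Gain: Δc = 1.1755 − 1.0287 ≈ 0.1468.

Δc ≈ 0.147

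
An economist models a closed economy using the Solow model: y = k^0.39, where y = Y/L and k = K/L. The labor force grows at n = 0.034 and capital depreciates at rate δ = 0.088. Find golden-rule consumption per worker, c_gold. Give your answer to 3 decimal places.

c_gold ≈ 1.282

Break-even investment rate: n + δ = 0.034 + 0.088 = 0.122.
At the golden rule the marginal product of capital equals n+δ: 0.39·k^(0.39−1) = 0.122. Solving, k_gold = (0.39/0.122)^(1/0.61) ≈ 6.7202.
y_gold = 6.7202^0.39 ≈ 2.1022.
c_gold = y_gold − (n+δ)·k_gold = 2.1022 − 0.122·6.7202 ≈ 1.2824.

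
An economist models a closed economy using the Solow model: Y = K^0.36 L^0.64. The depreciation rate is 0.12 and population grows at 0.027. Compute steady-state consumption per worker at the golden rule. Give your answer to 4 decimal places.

The effective depreciation rate is n + δ = 0.027 + 0.12 = 0.147.
Setting f'(k) = n+δ gives 0.36·k^(0.36−1) = 0.147, hence k_gold = (0.36/0.147)^(1/0.64) ≈ 4.0531.
y_gold = 4.0531^0.36 ≈ 1.6550.
c_gold = y_gold − (n+δ)·k_gold = 1.6550 − 0.147·4.0531 ≈ 1.0592.

c_gold ≈ 1.0592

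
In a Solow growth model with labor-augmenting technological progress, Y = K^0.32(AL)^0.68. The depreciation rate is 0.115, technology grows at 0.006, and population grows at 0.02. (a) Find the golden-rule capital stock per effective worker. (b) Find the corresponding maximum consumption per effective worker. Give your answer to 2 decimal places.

Break-even investment rate: n + g + δ = 0.02 + 0.006 + 0.115 = 0.141.
Maximizing c = f(k) − (n+g+δ)·k gives f'(k) = n+g+δ, i.e. 0.32·k^(0.32−1) = 0.141, so k_gold = (0.32/0.141)^(1/0.68) ≈ 3.3375.
y_gold = 3.3375^0.32 ≈ 1.4706; c_gold = y_gold − 0.141·k_gold ≈ 1.0000.

(a) k_gold ≈ 3.34; (b) c_gold ≈ 1.00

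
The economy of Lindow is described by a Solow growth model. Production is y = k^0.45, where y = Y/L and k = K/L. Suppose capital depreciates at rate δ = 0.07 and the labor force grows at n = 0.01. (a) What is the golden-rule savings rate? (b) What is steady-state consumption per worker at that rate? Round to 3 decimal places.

(a) s_gold = 0.450; (b) c_gold ≈ 2.260

Capital per worker breaks even when investment replaces (n + δ)·k; here n + δ = 0.08.
For Cobb-Douglas, s_gold equals capital's share: s_gold = 0.45.
Maximizing c = f(k) − (n+δ)·k gives f'(k) = n+δ, i.e. 0.45·k^(0.45−1) = 0.08, so k_gold = (0.45/0.08)^(1/0.55) ≈ 23.1132.
y_gold = 23.1132^0.45 ≈ 4.1090; c_gold = (1−0.45)·y_gold ≈ 2.2600.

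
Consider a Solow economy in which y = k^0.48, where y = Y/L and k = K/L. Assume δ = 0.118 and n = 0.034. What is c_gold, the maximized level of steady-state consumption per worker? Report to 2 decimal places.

Break-even investment rate: n + δ = 0.034 + 0.118 = 0.152.
Golden rule sets MPK = n+δ: 0.48·k^(0.48−1) = 0.152, so k_gold = (0.48/0.152)^(1/0.52) ≈ 9.1281.
y_gold = 9.1281^0.48 ≈ 2.8906.
c_gold = y_gold − (n+δ)·k_gold = 2.8906 − 0.152·9.1281 ≈ 1.5031.

c_gold ≈ 1.50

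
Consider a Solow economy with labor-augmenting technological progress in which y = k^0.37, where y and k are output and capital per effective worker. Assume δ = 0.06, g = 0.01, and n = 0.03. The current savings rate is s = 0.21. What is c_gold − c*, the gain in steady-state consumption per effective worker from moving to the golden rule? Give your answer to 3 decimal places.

Δc ≈ 0.137

Capital per effective worker breaks even when investment replaces (n + g + δ)·k; here n + g + δ = 0.1.
Current steady state (s = 0.21): k* = (0.21/0.1)^(1/0.63) ≈ 3.2468, y* = 3.2468^0.37 ≈ 1.5461, c* = (1−0.21)·1.5461 ≈ 1.2214.
At the golden rule the marginal product of capital equals n+g+δ: 0.37·k^(0.37−1) = 0.1. Solving, k_gold = (0.37/0.1)^(1/0.63) ≈ 7.9782.
y_gold = 7.9782^0.37 ≈ 2.1563, c_gold = y_gold − 0.1·k_gold ≈ 1.3585.
Gain: Δc = 1.3585 − 1.2214 ≈ 0.1370.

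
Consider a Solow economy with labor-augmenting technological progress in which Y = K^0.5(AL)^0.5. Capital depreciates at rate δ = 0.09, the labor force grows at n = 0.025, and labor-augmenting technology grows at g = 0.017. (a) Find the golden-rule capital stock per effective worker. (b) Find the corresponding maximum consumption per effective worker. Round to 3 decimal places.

The effective depreciation rate is n + g + δ = 0.025 + 0.017 + 0.09 = 0.132.
Maximizing c = f(k) − (n+g+δ)·k gives f'(k) = n+g+δ, i.e. 0.5·k^(0.5−1) = 0.132, so k_gold = (0.5/0.132)^(1/0.5) ≈ 14.3480.
y_gold = 14.3480^0.5 ≈ 3.7879; c_gold = y_gold − 0.132·k_gold ≈ 1.8939.

(a) k_gold ≈ 14.348; (b) c_gold ≈ 1.894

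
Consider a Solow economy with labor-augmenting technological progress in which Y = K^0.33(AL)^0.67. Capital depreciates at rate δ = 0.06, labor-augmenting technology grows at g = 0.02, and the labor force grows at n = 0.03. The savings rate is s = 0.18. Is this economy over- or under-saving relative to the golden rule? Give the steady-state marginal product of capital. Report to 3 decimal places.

n + g + δ = 0.03 + 0.02 + 0.06 = 0.11.
Steady-state k*: s·k^0.33 = 0.11·k gives k* = (0.18/0.11)^(1/0.67) ≈ 2.0856.
MPK = 0.33·2.0856^(-0.67) ≈ 0.2017.
MPK > n+g+δ = 0.11, so the economy is dynamically efficient (under-saving).

under-saving; MPK ≈ 0.202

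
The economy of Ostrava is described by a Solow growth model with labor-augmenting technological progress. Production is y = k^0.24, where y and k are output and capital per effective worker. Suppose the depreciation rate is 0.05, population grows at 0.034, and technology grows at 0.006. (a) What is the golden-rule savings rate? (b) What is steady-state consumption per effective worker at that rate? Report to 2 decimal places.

Break-even investment rate: n + g + δ = 0.034 + 0.006 + 0.05 = 0.09.
For Cobb-Douglas, s_gold equals capital's share: s_gold = 0.24.
Maximizing c = f(k) − (n+g+δ)·k gives f'(k) = n+g+δ, i.e. 0.24·k^(0.24−1) = 0.09, so k_gold = (0.24/0.09)^(1/0.76) ≈ 3.6348.
y_gold = 3.6348^0.24 ≈ 1.3631; c_gold = (1−0.24)·y_gold ≈ 1.0359.

(a) s_gold = 0.24; (b) c_gold ≈ 1.04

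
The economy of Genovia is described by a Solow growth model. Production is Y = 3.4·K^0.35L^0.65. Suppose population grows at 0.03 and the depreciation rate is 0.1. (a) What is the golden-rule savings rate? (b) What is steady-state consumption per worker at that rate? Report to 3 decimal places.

(a) s_gold = 0.350; (b) c_gold ≈ 7.281

Break-even investment rate: n + δ = 0.03 + 0.1 = 0.13.
For Cobb-Douglas, s_gold equals capital's share: s_gold = 0.35.
Maximizing c = f(k) − (n+δ)·k gives f'(k) = n+δ, i.e. 0.35·3.4·k^(0.35−1) = 0.13, so k_gold = (0.35·3.4/0.13)^(1/0.65) ≈ 30.1571.
y_gold = 3.4·30.1571^0.35 ≈ 11.2012; c_gold = (1−0.35)·y_gold ≈ 7.2808.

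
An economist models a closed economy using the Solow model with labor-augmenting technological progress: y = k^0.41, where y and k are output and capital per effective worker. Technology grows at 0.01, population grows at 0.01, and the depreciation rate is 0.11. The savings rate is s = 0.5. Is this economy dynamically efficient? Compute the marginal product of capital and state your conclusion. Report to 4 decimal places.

dynamically inefficient; MPK ≈ 0.1066

Break-even investment rate: n + g + δ = 0.01 + 0.01 + 0.11 = 0.13.
Steady-state k*: s·k^0.41 = 0.13·k gives k* = (0.5/0.13)^(1/0.59) ≈ 9.8078.
MPK = 0.41·9.8078^(-0.59) ≈ 0.1066.
MPK < n+g+δ = 0.13, so the economy is dynamically inefficient (over-saving).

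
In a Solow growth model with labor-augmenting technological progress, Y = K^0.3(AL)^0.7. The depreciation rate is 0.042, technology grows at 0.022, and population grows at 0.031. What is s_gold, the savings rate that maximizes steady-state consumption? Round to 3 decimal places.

n + g + δ = 0.031 + 0.022 + 0.042 = 0.095.
At the golden rule MPK = n+g+δ, and in any Cobb-Douglas steady state s = (n+g+δ)·k/y = MPK·k/y = capital's share 0.3.

s_gold = 0.300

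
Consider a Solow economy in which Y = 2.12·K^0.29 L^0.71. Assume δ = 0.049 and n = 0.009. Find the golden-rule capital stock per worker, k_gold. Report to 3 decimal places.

Capital per worker breaks even when investment replaces (n + δ)·k; here n + δ = 0.058.
At the golden rule the marginal product of capital equals n+δ: 0.29·2.12·k^(0.29−1) = 0.058. Solving, k_gold = (0.29·2.12/0.058)^(1/0.71) ≈ 27.8031.

k_gold ≈ 27.803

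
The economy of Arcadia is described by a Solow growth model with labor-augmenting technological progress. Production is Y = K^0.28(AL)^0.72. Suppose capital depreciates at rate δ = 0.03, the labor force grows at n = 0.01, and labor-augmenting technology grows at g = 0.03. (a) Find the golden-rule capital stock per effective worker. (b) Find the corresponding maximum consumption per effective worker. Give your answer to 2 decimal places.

The effective depreciation rate is n + g + δ = 0.01 + 0.03 + 0.03 = 0.07.
At the golden rule the marginal product of capital equals n+g+δ: 0.28·k^(0.28−1) = 0.07. Solving, k_gold = (0.28/0.07)^(1/0.72) ≈ 6.8580.
y_gold = 6.8580^0.28 ≈ 1.7145; c_gold = y_gold − 0.07·k_gold ≈ 1.2344.

(a) k_gold ≈ 6.86; (b) c_gold ≈ 1.23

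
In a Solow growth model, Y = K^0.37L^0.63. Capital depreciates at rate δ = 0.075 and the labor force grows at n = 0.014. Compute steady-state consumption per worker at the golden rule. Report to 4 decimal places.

c_gold ≈ 1.4547

Capital per worker breaks even when investment replaces (n + δ)·k; here n + δ = 0.089.
At the golden rule the marginal product of capital equals n+δ: 0.37·k^(0.37−1) = 0.089. Solving, k_gold = (0.37/0.089)^(1/0.63) ≈ 9.5993.
y_gold = 9.5993^0.37 ≈ 2.3090.
c_gold = y_gold − (n+δ)·k_gold = 2.3090 − 0.089·9.5993 ≈ 1.4547.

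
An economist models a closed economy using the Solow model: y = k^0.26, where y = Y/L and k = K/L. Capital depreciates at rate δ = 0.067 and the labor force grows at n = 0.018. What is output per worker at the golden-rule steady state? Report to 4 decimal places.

y_gold ≈ 1.4812

Break-even investment rate: n + δ = 0.018 + 0.067 = 0.085.
Setting f'(k) = n+δ gives 0.26·k^(0.26−1) = 0.085, hence k_gold = (0.26/0.085)^(1/0.74) ≈ 4.5306.
Output: y_gold = k_gold^0.26 = 4.5306^0.26 ≈ 1.4812.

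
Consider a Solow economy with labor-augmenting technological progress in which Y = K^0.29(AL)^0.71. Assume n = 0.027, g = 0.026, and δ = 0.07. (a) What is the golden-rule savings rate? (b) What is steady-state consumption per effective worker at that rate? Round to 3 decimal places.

The effective depreciation rate is n + g + δ = 0.027 + 0.026 + 0.07 = 0.123.
For Cobb-Douglas, s_gold equals capital's share: s_gold = 0.29.
Golden rule sets MPK = n+g+δ: 0.29·k^(0.29−1) = 0.123, so k_gold = (0.29/0.123)^(1/0.71) ≈ 3.3469.
y_gold = 3.3469^0.29 ≈ 1.4195; c_gold = (1−0.29)·y_gold ≈ 1.0079.

(a) s_gold = 0.290; (b) c_gold ≈ 1.008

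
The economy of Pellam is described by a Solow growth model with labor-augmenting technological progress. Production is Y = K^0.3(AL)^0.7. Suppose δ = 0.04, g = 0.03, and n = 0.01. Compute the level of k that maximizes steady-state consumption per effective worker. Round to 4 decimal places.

n + g + δ = 0.01 + 0.03 + 0.04 = 0.08.
Golden rule sets MPK = n+g+δ: 0.3·k^(0.3−1) = 0.08, so k_gold = (0.3/0.08)^(1/0.7) ≈ 6.6076.

k_gold ≈ 6.6076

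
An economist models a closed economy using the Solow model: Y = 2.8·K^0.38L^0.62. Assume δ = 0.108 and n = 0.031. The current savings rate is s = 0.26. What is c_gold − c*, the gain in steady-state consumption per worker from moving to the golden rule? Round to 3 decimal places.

Δc ≈ 0.327

Capital per worker breaks even when investment replaces (n + δ)·k; here n + δ = 0.139.
Current steady state (s = 0.26): k* = (0.26·2.8/0.139)^(1/0.62) ≈ 14.4499, y* = 2.8·14.4499^0.38 ≈ 7.7251, c* = (1−0.26)·7.7251 ≈ 5.7166.
Maximizing c = f(k) − (n+δ)·k gives f'(k) = n+δ, i.e. 0.38·2.8·k^(0.38−1) = 0.139, so k_gold = (0.38·2.8/0.139)^(1/0.62) ≈ 26.6495.
y_gold = 2.8·26.6495^0.38 ≈ 9.7481, c_gold = y_gold − 0.139·k_gold ≈ 6.0438.
Gain: Δc = 6.0438 − 5.7166 ≈ 0.3272.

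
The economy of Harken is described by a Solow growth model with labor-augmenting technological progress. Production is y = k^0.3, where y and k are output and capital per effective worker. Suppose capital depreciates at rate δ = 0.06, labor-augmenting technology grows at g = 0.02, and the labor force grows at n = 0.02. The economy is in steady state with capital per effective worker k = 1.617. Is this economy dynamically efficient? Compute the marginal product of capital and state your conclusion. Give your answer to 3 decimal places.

dynamically efficient; MPK ≈ 0.214

Break-even investment rate: n + g + δ = 0.02 + 0.02 + 0.06 = 0.1.
MPK = 0.3·k^(0.3−1) = 0.3·1.617^(-0.7) ≈ 0.2143.
MPK > 0.1, so the economy is dynamically efficient (under-saving).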